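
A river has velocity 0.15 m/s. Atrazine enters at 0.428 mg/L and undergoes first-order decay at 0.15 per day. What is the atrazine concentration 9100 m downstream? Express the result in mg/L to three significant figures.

Travel time t = 9100 m / 0.15 m/s = 9100/0.15 = 6.067e+04 s = 0.7022 d.
First-order decay: C = 0.428·exp(−0.15·0.7022) = 0.428·0.9 = 0.3852 mg/L.

0.385 mg/L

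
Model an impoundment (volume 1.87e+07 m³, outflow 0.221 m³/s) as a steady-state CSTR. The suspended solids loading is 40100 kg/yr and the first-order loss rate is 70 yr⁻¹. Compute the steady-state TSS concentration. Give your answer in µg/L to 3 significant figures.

30.5 µg/L

Outflow Q = 0.221 m³/s × 3.156e+07 s/yr = 6.974e+06 m³/yr.
Steady-state CSTR mass balance: W = Q·C + k·V·C, so C = W/(Q + kV).
Q + kV = 6.974e+06 + 70·1.87e+07 = 1.316e+09 m³/yr.
C = 40100/1.316e+09 = 3.047e-05 kg/m³ = 0.03047 mg/L = 30.47 µg/L.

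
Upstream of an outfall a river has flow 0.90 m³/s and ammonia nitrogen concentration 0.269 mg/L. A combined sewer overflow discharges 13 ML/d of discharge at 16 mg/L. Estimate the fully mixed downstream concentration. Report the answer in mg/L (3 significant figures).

2.52 mg/L

13 ML/d = 0.1505 m³/s.
By mass balance at complete mixing, C = (0.1505·16 + 0.9·0.269) / (0.1505 + 0.9) = 2.65/1.05 = 2.522 mg/L.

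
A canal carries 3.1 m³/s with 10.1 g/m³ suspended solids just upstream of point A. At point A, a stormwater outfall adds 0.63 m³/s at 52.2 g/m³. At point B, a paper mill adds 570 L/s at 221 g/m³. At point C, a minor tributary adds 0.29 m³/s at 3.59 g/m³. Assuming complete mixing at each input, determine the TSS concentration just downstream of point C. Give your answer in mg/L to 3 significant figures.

41.7 mg/L

After input A: C = (3.1·10.1 + 0.63·52.2) / 3.73 = 17.21 mg/L.
570 L/s = 0.57 m³/s.
After input B: C = (3.73·17.21 + 0.57·221) / 4.3 = 44.22 mg/L.
After input C: C = (4.3·44.22 + 0.29·3.59) / 4.59 = 41.66 mg/L.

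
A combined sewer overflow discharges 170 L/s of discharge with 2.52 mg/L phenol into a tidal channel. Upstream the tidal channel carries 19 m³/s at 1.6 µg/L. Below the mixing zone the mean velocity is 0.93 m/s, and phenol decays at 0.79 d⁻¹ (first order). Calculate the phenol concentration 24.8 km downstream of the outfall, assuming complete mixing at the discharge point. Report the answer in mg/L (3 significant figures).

0.0188 mg/L

170 L/s = 0.17 m³/s.
1.6 µg/L = 0.0016 mg/L.
After complete mixing, C₀ = (0.17·2.52 + 19·0.0016) / 19.17 = 0.02393 mg/L.
Travel time t = 2.48e+04 m / 0.93 m/s = 2.667e+04 s = 0.3086 d.
C = 0.02393·exp(−0.79·0.3086) = 0.02393·0.7836 = 0.01875 mg/L.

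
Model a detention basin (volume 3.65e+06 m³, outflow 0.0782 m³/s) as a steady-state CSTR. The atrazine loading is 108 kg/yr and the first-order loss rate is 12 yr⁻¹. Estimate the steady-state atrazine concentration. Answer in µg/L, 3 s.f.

2.33 µg/L

Outflow Q = 0.0782 m³/s × 3.156e+07 s/yr = 2.468e+06 m³/yr.
Steady-state CSTR mass balance: W = Q·C + k·V·C, so C = W/(Q + kV).
Q + kV = 2.468e+06 + 12·3.65e+06 = 4.627e+07 m³/yr.
C = 108/4.627e+07 = 2.334e-06 kg/m³ = 0.002334 mg/L = 2.334 µg/L.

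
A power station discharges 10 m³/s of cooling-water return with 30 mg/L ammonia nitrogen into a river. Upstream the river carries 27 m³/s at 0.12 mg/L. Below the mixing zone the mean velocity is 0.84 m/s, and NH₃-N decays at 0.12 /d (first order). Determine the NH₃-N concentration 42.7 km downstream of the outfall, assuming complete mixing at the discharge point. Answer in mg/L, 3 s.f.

After complete mixing, C₀ = (10·30 + 27·0.12) / 37 = 8.196 mg/L.
Travel time t = 4.27e+04 m / 0.84 m/s = 5.083e+04 s = 0.5883 d.
C = 8.196·exp(−0.12·0.5883) = 8.196·0.9318 = 7.637 mg/L.

7.64 mg/L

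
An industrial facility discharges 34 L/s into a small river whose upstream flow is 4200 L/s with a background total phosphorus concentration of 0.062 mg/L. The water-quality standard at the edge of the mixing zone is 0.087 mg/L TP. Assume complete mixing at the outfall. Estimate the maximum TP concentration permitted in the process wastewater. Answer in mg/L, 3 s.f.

3.18 mg/L

34 L/s = 0.034 m³/s.
4200 L/s = 4.2 m³/s.
Mass balance: 0.087·4.234 = 0.034·Cₑ + 4.2·0.062.
Cₑ = (0.3684 − 0.2604) / 0.034 = 3.175 mg/L.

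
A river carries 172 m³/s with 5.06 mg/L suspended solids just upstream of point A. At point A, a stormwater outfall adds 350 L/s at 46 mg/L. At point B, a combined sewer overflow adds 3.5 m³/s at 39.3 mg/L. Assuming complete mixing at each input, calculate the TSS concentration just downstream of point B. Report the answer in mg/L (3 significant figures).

5.82 mg/L

350 L/s = 0.35 m³/s.
After input A: C = (172·5.06 + 0.35·46) / 172.3 = 5.143 mg/L.
After input B: C = (172.3·5.143 + 3.5·39.3) / 175.8 = 5.823 mg/L.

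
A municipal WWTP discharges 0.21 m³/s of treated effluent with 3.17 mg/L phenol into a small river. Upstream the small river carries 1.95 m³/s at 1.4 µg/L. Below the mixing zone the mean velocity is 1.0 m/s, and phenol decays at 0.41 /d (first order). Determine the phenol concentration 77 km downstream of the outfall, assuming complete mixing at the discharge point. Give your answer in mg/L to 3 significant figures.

0.215 mg/L

1.4 µg/L = 0.0014 mg/L.
After complete mixing, C₀ = (0.21·3.17 + 1.95·0.0014) / 2.16 = 0.3095 mg/L.
Travel time t = 7.7e+04 m / 1.0 m/s = 7.7e+04 s = 0.8912 d.
C = 0.3095·exp(−0.41·0.8912) = 0.3095·0.6939 = 0.2147 mg/L.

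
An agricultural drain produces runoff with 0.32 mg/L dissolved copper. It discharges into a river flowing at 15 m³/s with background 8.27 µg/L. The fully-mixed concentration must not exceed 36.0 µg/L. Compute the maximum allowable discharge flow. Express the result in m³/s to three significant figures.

8.27 µg/L = 0.00827 mg/L.
36.0 µg/L = 0.036 mg/L.
Mass balance at complete mixing: C_std·(Q_w + Q_r) = Q_w·C_e + Q_r·C_b.
Rearranging, Q_w = Q_r·(C_std − C_b)/(C_e − C_std) = 15·(0.036 − 0.00827) / (0.32 − 0.036) = 1.465 m³/s.

1.46 m³/s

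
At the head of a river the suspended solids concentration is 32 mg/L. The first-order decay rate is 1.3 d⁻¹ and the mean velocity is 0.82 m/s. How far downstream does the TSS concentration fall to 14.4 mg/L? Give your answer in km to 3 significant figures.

From C = C₀·e^(−kt), t = ln(C₀/C)/k = ln(32/14.4)/1.3 = 0.7985/1.3 = 0.6142 d.
Distance = v·t = 0.82 m/s × 5.307e+04 s = 4.352e+04 m = 43.52 km.

43.5 km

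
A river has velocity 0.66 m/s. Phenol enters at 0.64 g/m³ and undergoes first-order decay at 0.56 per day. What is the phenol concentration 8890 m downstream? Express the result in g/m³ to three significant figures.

0.586 g/m³

Travel time t = 8890 m / 0.66 m/s = 8890/0.66 = 1.347e+04 s = 0.1559 d.
First-order decay: C = 0.64·exp(−0.56·0.1559) = 0.64·0.9164 = 0.5865 g/m³.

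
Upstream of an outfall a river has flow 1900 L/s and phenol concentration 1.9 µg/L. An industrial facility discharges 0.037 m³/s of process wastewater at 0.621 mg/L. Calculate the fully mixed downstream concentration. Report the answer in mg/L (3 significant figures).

1900 L/s = 1.9 m³/s.
1.9 µg/L = 0.0019 mg/L.
Conservation of mass across the mixing zone: C = (0.037·0.621 + 1.9·0.0019) / (0.037 + 1.9) = 0.02659/1.937 = 0.01373 mg/L.

0.0137 mg/L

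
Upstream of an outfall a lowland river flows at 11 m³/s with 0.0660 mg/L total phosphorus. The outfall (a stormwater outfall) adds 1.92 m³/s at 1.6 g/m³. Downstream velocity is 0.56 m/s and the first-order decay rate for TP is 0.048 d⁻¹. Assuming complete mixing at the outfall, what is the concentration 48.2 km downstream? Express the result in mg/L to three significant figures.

After complete mixing, C₀ = (1.92·1.6 + 11·0.066) / 12.92 = 0.294 mg/L.
Travel time t = 4.82e+04 m / 0.56 m/s = 8.607e+04 s = 0.9962 d.
C = 0.294·exp(−0.048·0.9962) = 0.294·0.9533 = 0.2802 mg/L.

0.280 mg/L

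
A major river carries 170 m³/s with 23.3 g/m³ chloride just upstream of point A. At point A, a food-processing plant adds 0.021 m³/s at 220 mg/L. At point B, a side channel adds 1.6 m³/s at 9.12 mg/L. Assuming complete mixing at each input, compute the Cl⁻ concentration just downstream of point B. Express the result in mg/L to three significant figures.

23.2 mg/L

After input A: C = (170·23.3 + 0.021·220) / 170 = 23.32 mg/L.
After input B: C = (170·23.32 + 1.6·9.12) / 171.6 = 23.19 mg/L.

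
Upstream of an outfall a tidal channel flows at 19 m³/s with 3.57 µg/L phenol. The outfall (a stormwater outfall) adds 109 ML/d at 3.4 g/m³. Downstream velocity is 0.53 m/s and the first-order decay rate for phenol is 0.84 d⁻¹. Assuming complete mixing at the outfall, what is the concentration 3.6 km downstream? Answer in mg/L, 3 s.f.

109 ML/d = 1.262 m³/s.
3.57 µg/L = 0.00357 mg/L.
After complete mixing, C₀ = (1.262·3.4 + 19·0.00357) / 20.26 = 0.215 mg/L.
Travel time t = 3600 m / 0.53 m/s = 6792 s = 0.07862 d.
C = 0.215·exp(−0.84·0.07862) = 0.215·0.9361 = 0.2013 mg/L.

0.201 mg/L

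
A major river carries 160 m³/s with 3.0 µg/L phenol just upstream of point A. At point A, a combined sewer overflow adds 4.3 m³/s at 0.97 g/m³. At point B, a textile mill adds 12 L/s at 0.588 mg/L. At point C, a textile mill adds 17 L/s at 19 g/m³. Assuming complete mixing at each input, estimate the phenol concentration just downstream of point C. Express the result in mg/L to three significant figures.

0.0303 mg/L

3.0 µg/L = 0.003 mg/L.
After input A: C = (160·0.003 + 4.3·0.97) / 164.3 = 0.02831 mg/L.
12 L/s = 0.012 m³/s.
After input B: C = (164.3·0.02831 + 0.012·0.588) / 164.3 = 0.02835 mg/L.
17 L/s = 0.017 m³/s.
After input C: C = (164.3·0.02835 + 0.017·19) / 164.3 = 0.03031 mg/L.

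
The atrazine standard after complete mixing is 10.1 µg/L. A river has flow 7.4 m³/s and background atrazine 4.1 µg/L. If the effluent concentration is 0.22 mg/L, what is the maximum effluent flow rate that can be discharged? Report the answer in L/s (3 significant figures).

212 L/s

4.1 µg/L = 0.0041 mg/L.
10.1 µg/L = 0.0101 mg/L.
Mass balance at complete mixing: C_std·(Q_w + Q_r) = Q_w·C_e + Q_r·C_b.
Rearranging, Q_w = Q_r·(C_std − C_b)/(C_e − C_std) = 7.4·(0.0101 − 0.0041) / (0.22 − 0.0101) = 0.2115 m³/s.
= 211.5 L/s.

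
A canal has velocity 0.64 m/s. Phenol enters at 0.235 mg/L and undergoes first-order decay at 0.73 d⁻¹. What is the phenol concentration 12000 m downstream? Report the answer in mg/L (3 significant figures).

Travel time t = 12000 m / 0.64 m/s = 1.2e+04/0.64 = 1.875e+04 s = 0.217 d.
First-order decay: C = 0.235·exp(−0.73·0.217) = 0.235·0.8535 = 0.2006 mg/L.

0.201 mg/L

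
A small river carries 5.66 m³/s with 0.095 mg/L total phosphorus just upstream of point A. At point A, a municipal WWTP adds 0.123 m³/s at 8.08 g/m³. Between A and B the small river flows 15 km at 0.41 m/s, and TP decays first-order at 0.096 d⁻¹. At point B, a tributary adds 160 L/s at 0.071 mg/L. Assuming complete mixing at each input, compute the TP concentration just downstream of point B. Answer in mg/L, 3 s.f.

0.249 mg/L

After input A: C = (5.66·0.095 + 0.123·8.08) / 5.783 = 0.2648 mg/L.
Over the 15 km reach to input B (t = 3.659e+04 s = 0.4234 d), decay gives C = 0.2648·exp(−0.096·0.4234) = 0.2543 mg/L.
160 L/s = 0.16 m³/s.
After input B: C = (5.783·0.2543 + 0.16·0.071) / 5.943 = 0.2494 mg/L.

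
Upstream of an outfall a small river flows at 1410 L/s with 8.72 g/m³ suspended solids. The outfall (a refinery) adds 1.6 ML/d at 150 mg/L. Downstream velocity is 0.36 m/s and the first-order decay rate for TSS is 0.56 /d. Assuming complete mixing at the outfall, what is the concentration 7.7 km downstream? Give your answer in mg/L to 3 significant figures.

9.19 mg/L

1.6 ML/d = 0.01852 m³/s.
1410 L/s = 1.41 m³/s.
After complete mixing, C₀ = (0.01852·150 + 1.41·8.72) / 1.429 = 10.55 mg/L.
Travel time t = 7700 m / 0.36 m/s = 2.139e+04 s = 0.2476 d.
C = 10.55·exp(−0.56·0.2476) = 10.55·0.8705 = 9.186 mg/L.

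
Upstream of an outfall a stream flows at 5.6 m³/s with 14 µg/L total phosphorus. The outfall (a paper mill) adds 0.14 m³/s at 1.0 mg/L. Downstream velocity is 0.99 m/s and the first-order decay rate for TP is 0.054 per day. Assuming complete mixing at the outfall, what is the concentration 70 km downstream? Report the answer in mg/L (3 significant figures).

14 µg/L = 0.014 mg/L.
After complete mixing, C₀ = (0.14·1 + 5.6·0.014) / 5.74 = 0.03805 mg/L.
Travel time t = 7e+04 m / 0.99 m/s = 7.071e+04 s = 0.8184 d.
C = 0.03805·exp(−0.054·0.8184) = 0.03805·0.9568 = 0.0364 mg/L.

0.0364 mg/L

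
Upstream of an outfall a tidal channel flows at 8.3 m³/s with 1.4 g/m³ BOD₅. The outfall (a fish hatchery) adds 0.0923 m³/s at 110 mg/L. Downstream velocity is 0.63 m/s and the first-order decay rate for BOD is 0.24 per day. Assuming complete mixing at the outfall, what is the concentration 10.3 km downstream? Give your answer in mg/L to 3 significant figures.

After complete mixing, C₀ = (0.0923·110 + 8.3·1.4) / 8.392 = 2.594 mg/L.
Travel time t = 1.03e+04 m / 0.63 m/s = 1.635e+04 s = 0.1892 d.
C = 2.594·exp(−0.24·0.1892) = 2.594·0.9556 = 2.479 mg/L.

2.48 mg/L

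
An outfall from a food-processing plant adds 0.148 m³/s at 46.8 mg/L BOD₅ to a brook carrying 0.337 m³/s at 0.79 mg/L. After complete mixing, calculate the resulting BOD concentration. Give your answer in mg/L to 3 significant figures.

Conservation of mass across the mixing zone: C = (0.148·46.8 + 0.337·0.79) / (0.148 + 0.337) = 7.193/0.485 = 14.83 mg/L.

14.8 mg/L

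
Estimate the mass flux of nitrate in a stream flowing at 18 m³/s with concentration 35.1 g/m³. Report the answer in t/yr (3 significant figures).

Mass flux = Q·C = 18 m³/s × 35.1 g/m³ = 631.8 g/s.
= 631.8 g/s × 31.56 = 1.994e+04 t/yr.

19900 t/yr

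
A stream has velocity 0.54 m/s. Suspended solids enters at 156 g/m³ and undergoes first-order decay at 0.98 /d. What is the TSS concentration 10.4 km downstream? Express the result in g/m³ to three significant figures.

125 g/m³

Travel time t = 10.4 km / 0.54 m/s = 1.04e+04/0.54 = 1.926e+04 s = 0.2229 d.
First-order decay: C = 156·exp(−0.98·0.2229) = 156·0.8038 = 125.4 g/m³.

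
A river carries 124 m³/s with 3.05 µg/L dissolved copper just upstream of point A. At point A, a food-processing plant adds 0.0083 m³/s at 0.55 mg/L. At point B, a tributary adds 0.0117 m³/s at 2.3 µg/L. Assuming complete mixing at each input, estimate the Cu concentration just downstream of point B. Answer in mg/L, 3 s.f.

3.05 µg/L = 0.00305 mg/L.
After input A: C = (124·0.00305 + 0.0083·0.55) / 124 = 0.003087 mg/L.
2.3 µg/L = 0.0023 mg/L.
After input B: C = (124·0.003087 + 0.0117·0.0023) / 124 = 0.003087 mg/L.

0.00309 mg/L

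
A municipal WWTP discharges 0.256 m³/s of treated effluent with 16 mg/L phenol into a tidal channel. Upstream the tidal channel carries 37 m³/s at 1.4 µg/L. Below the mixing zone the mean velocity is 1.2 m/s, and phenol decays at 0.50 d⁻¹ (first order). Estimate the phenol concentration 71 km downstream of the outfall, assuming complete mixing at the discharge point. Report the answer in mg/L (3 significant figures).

1.4 µg/L = 0.0014 mg/L.
After complete mixing, C₀ = (0.256·16 + 37·0.0014) / 37.26 = 0.1113 mg/L.
Travel time t = 7.1e+04 m / 1.2 m/s = 5.917e+04 s = 0.6848 d.
C = 0.1113·exp(−0.50·0.6848) = 0.1113·0.7101 = 0.07905 mg/L.

0.0791 mg/L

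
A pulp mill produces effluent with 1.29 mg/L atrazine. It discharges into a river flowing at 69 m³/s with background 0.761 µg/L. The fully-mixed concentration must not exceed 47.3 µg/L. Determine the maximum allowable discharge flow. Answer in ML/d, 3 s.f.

0.761 µg/L = 0.000761 mg/L.
47.3 µg/L = 0.0473 mg/L.
Mass balance at complete mixing: C_std·(Q_w + Q_r) = Q_w·C_e + Q_r·C_b.
Rearranging, Q_w = Q_r·(C_std − C_b)/(C_e − C_std) = 69·(0.0473 − 0.000761) / (1.29 − 0.0473) = 2.584 m³/s.
= 223.3 ML/d.

223 ML/d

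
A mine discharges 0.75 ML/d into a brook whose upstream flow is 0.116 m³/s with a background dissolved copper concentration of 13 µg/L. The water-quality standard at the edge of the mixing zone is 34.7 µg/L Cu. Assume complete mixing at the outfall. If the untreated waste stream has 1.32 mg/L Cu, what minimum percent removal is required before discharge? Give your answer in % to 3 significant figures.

75.4 %

0.75 ML/d = 0.008681 m³/s.
13 µg/L = 0.013 mg/L.
34.7 µg/L = 0.0347 mg/L.
Mass balance: 0.0347·0.1247 = 0.008681·Cₑ + 0.116·0.013.
Cₑ = (0.004326 − 0.001508) / 0.008681 = 0.3247 mg/L.
Required removal = 1 − 0.3247/1.32 = 75.4 %.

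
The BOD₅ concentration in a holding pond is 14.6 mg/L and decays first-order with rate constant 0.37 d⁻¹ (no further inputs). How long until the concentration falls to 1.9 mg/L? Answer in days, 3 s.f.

5.51 d

t = ln(C₀/C)/k = ln(14.6/1.9)/0.37 = 2.039/0.37 = 5.511 d.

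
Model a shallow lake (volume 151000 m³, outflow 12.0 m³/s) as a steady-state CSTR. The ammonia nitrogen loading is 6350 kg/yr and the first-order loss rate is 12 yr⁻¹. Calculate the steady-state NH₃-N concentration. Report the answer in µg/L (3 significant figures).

16.7 µg/L

Outflow Q = 12.0 m³/s × 3.156e+07 s/yr = 3.787e+08 m³/yr.
Steady-state CSTR mass balance: W = Q·C + k·V·C, so C = W/(Q + kV).
Q + kV = 3.787e+08 + 12·151000 = 3.805e+08 m³/yr.
C = 6350/3.805e+08 = 1.669e-05 kg/m³ = 0.01669 mg/L = 16.69 µg/L.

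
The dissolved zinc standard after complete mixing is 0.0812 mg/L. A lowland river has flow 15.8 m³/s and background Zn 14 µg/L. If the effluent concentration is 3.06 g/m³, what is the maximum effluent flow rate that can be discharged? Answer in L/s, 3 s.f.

14 µg/L = 0.014 mg/L.
Mass balance at complete mixing: C_std·(Q_w + Q_r) = Q_w·C_e + Q_r·C_b.
Rearranging, Q_w = Q_r·(C_std − C_b)/(C_e − C_std) = 15.8·(0.0812 − 0.014) / (3.06 − 0.0812) = 0.3564 m³/s.
= 356.4 L/s.

356 L/s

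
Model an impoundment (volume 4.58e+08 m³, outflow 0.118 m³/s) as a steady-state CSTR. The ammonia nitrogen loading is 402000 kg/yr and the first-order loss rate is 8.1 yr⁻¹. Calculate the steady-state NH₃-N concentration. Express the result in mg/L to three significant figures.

Outflow Q = 0.118 m³/s × 3.156e+07 s/yr = 3.724e+06 m³/yr.
Steady-state CSTR mass balance: W = Q·C + k·V·C, so C = W/(Q + kV).
Q + kV = 3.724e+06 + 8.1·4.58e+08 = 3.714e+09 m³/yr.
C = 402000/3.714e+09 = 0.0001083 kg/m³ = 0.1083 mg/L.

0.108 mg/L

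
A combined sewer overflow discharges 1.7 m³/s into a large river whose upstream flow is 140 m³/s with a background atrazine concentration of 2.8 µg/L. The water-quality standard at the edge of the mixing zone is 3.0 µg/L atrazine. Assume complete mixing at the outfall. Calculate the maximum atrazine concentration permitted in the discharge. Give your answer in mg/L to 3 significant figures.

2.8 µg/L = 0.0028 mg/L.
3.0 µg/L = 0.003 mg/L.
Mass balance: 0.003·141.7 = 1.7·Cₑ + 140·0.0028.
Cₑ = (0.4251 − 0.392) / 1.7 = 0.01947 mg/L.

0.0195 mg/L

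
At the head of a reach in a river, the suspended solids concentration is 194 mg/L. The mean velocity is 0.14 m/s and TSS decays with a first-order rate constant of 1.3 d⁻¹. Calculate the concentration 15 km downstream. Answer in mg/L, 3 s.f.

38.7 mg/L

Travel time t = 15 km / 0.14 m/s = 1.5e+04/0.14 = 1.071e+05 s = 1.24 d.
First-order decay: C = 194·exp(−1.3·1.24) = 194·0.1995 = 38.7 mg/L.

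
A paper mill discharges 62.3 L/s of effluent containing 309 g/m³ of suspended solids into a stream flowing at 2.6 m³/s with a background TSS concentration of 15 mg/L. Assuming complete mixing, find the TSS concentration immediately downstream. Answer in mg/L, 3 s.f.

21.9 mg/L

62.3 L/s = 0.0623 m³/s.
Flow-weighted mixing gives C = (0.0623·309 + 2.6·15) / (0.0623 + 2.6) = 58.25/2.662 = 21.88 mg/L.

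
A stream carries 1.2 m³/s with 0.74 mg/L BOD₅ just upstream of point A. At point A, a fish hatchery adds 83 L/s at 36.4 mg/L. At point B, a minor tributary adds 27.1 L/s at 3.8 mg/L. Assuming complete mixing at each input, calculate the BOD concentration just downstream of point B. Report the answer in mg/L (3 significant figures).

3.06 mg/L

83 L/s = 0.083 m³/s.
After input A: C = (1.2·0.74 + 0.083·36.4) / 1.283 = 3.047 mg/L.
27.1 L/s = 0.0271 m³/s.
After input B: C = (1.283·3.047 + 0.0271·3.8) / 1.31 = 3.062 mg/L.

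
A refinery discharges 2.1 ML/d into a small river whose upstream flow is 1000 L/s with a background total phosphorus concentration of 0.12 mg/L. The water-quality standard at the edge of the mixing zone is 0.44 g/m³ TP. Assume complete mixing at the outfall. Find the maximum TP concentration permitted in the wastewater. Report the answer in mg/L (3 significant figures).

13.6 mg/L

2.1 ML/d = 0.02431 m³/s.
1000 L/s = 1 m³/s.
Mass balance: 0.44·1.024 = 0.02431·Cₑ + 1·0.12.
Cₑ = (0.4507 − 0.12) / 0.02431 = 13.61 mg/L.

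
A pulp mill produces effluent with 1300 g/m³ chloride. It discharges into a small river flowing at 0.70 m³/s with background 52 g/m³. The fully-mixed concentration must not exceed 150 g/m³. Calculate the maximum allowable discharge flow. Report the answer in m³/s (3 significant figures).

0.0597 m³/s

Mass balance at complete mixing: C_std·(Q_w + Q_r) = Q_w·C_e + Q_r·C_b.
Rearranging, Q_w = Q_r·(C_std − C_b)/(C_e − C_std) = 0.70·(150 − 52) / (1300 − 150) = 0.05965 m³/s.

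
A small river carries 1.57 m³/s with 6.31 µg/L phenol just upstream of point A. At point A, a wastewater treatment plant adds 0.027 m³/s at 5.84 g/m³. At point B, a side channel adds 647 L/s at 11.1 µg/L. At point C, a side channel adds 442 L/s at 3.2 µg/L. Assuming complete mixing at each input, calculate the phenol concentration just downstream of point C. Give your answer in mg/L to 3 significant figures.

0.0656 mg/L

6.31 µg/L = 0.00631 mg/L.
After input A: C = (1.57·0.00631 + 0.027·5.84) / 1.597 = 0.1049 mg/L.
647 L/s = 0.647 m³/s.
11.1 µg/L = 0.0111 mg/L.
After input B: C = (1.597·0.1049 + 0.647·0.0111) / 2.244 = 0.07788 mg/L.
442 L/s = 0.442 m³/s.
3.2 µg/L = 0.0032 mg/L.
After input C: C = (2.244·0.07788 + 0.442·0.0032) / 2.686 = 0.06559 mg/L.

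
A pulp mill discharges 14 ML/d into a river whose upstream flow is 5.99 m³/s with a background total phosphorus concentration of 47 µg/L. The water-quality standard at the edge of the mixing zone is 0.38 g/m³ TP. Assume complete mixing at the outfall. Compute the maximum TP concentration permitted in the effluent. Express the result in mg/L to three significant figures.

12.7 mg/L

14 ML/d = 0.162 m³/s.
47 µg/L = 0.047 mg/L.
Mass balance: 0.38·6.152 = 0.162·Cₑ + 5.99·0.047.
Cₑ = (2.338 − 0.2815) / 0.162 = 12.69 mg/L.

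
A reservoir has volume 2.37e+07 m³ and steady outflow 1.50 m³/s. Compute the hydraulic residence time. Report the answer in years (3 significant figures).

Q = 1.50 m³/s × 3.156e+07 s/yr = 4.734e+07 m³/yr.
Hydraulic residence time τ = V/Q = 2.37e+07/4.734e+07 = 0.5007 yr.

0.501 yr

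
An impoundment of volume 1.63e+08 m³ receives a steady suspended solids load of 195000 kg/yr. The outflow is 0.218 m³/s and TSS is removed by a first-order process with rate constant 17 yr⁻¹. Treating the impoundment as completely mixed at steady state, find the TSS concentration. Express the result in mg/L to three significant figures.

0.0702 mg/L

Outflow Q = 0.218 m³/s × 3.156e+07 s/yr = 6.88e+06 m³/yr.
Steady-state CSTR mass balance: W = Q·C + k·V·C, so C = W/(Q + kV).
Q + kV = 6.88e+06 + 17·1.63e+08 = 2.778e+09 m³/yr.
C = 195000/2.778e+09 = 7.02e-05 kg/m³ = 0.0702 mg/L.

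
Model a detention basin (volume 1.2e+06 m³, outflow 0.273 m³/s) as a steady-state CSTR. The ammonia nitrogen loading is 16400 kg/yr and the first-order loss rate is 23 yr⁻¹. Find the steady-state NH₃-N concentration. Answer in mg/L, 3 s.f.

0.453 mg/L

Outflow Q = 0.273 m³/s × 3.156e+07 s/yr = 8.615e+06 m³/yr.
Steady-state CSTR mass balance: W = Q·C + k·V·C, so C = W/(Q + kV).
Q + kV = 8.615e+06 + 23·1.2e+06 = 3.622e+07 m³/yr.
C = 16400/3.622e+07 = 0.0004528 kg/m³ = 0.4528 mg/L.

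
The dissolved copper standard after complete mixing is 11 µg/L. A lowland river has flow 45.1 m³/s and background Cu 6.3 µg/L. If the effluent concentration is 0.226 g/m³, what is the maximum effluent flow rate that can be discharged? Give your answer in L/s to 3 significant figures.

6.3 µg/L = 0.0063 mg/L.
11 µg/L = 0.011 mg/L.
Mass balance at complete mixing: C_std·(Q_w + Q_r) = Q_w·C_e + Q_r·C_b.
Rearranging, Q_w = Q_r·(C_std − C_b)/(C_e − C_std) = 45.1·(0.011 − 0.0063) / (0.226 − 0.011) = 0.9859 m³/s.
= 985.9 L/s.

986 L/s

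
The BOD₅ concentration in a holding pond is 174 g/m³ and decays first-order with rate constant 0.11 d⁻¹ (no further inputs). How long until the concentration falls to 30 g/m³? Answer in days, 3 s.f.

16.0 d

t = ln(C₀/C)/k = ln(174/30)/0.11 = 1.758/0.11 = 15.98 d.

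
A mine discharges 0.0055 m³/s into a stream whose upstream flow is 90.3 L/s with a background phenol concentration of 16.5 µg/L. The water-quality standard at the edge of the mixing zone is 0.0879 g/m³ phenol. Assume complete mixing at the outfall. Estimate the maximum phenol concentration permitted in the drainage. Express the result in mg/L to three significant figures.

90.3 L/s = 0.0903 m³/s.
16.5 µg/L = 0.0165 mg/L.
Mass balance: 0.0879·0.0958 = 0.0055·Cₑ + 0.0903·0.0165.
Cₑ = (0.008421 − 0.00149) / 0.0055 = 1.26 mg/L.

1.26 mg/L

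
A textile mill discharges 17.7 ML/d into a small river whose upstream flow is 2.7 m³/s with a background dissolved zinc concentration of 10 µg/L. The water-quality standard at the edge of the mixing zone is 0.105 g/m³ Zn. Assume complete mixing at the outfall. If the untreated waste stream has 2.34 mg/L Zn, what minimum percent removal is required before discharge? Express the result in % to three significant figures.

17.7 ML/d = 0.2049 m³/s.
10 µg/L = 0.01 mg/L.
Mass balance: 0.105·2.905 = 0.2049·Cₑ + 2.7·0.01.
Cₑ = (0.305 − 0.027) / 0.2049 = 1.357 mg/L.
Required removal = 1 − 1.357/2.34 = 42.01 %.

42.0 %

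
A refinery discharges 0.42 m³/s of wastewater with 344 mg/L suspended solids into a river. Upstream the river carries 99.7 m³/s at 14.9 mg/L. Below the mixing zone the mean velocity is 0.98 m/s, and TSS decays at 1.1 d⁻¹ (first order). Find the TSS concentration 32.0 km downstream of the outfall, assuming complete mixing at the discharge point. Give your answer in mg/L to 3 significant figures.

10.7 mg/L

After complete mixing, C₀ = (0.42·344 + 99.7·14.9) / 100.1 = 16.28 mg/L.
Travel time t = 3.2e+04 m / 0.98 m/s = 3.265e+04 s = 0.3779 d.
C = 16.28·exp(−1.1·0.3779) = 16.28·0.6599 = 10.74 mg/L.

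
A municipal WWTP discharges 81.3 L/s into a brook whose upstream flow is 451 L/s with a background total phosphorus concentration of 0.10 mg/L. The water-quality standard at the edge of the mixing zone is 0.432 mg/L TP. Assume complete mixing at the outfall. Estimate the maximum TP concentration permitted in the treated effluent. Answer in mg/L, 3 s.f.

81.3 L/s = 0.0813 m³/s.
451 L/s = 0.451 m³/s.
Mass balance: 0.432·0.5323 = 0.0813·Cₑ + 0.451·0.1.
Cₑ = (0.23 − 0.0451) / 0.0813 = 2.274 mg/L.

2.27 mg/L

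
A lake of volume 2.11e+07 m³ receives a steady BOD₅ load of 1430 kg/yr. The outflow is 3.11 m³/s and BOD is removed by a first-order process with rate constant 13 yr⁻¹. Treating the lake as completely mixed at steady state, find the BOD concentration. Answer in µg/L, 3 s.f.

Outflow Q = 3.11 m³/s × 3.156e+07 s/yr = 9.814e+07 m³/yr.
Steady-state CSTR mass balance: W = Q·C + k·V·C, so C = W/(Q + kV).
Q + kV = 9.814e+07 + 13·2.11e+07 = 3.724e+08 m³/yr.
C = 1430/3.724e+08 = 3.84e-06 kg/m³ = 0.00384 mg/L = 3.84 µg/L.

3.84 µg/L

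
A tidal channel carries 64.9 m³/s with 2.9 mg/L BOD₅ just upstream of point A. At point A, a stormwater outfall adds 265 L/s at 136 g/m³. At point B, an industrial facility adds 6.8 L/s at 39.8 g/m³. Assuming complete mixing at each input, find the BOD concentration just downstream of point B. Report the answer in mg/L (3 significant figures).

265 L/s = 0.265 m³/s.
After input A: C = (64.9·2.9 + 0.265·136) / 65.17 = 3.441 mg/L.
6.8 L/s = 0.0068 m³/s.
After input B: C = (65.17·3.441 + 0.0068·39.8) / 65.17 = 3.445 mg/L.

3.45 mg/L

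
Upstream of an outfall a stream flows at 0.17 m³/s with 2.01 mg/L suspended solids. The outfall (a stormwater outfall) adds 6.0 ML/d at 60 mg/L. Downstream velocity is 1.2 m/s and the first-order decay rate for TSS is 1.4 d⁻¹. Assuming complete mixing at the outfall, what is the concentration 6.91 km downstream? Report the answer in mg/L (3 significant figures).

17.2 mg/L

6.0 ML/d = 0.06944 m³/s.
After complete mixing, C₀ = (0.06944·60 + 0.17·2.01) / 0.2394 = 18.83 mg/L.
Travel time t = 6910 m / 1.2 m/s = 5758 s = 0.06665 d.
C = 18.83·exp(−1.4·0.06665) = 18.83·0.9109 = 17.15 mg/L.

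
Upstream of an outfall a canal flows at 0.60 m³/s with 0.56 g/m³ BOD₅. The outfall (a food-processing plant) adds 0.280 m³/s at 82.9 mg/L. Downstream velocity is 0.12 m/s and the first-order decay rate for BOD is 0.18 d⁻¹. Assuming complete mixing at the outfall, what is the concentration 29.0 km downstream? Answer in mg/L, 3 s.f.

After complete mixing, C₀ = (0.28·82.9 + 0.6·0.56) / 0.88 = 26.76 mg/L.
Travel time t = 2.9e+04 m / 0.12 m/s = 2.417e+05 s = 2.797 d.
C = 26.76·exp(−0.18·2.797) = 26.76·0.6044 = 16.17 mg/L.

16.2 mg/L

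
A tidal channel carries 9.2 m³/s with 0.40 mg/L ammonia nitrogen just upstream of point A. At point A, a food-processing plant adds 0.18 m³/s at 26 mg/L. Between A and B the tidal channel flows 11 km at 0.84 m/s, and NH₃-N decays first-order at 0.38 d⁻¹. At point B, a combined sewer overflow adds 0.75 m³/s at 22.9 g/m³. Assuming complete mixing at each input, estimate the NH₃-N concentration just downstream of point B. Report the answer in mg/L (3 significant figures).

After input A: C = (9.2·0.4 + 0.18·26) / 9.38 = 0.8913 mg/L.
Over the 11 km reach to input B (t = 1.31e+04 s = 0.1516 d), decay gives C = 0.8913·exp(−0.38·0.1516) = 0.8414 mg/L.
After input B: C = (9.38·0.8414 + 0.75·22.9) / 10.13 = 2.475 mg/L.

2.47 mg/L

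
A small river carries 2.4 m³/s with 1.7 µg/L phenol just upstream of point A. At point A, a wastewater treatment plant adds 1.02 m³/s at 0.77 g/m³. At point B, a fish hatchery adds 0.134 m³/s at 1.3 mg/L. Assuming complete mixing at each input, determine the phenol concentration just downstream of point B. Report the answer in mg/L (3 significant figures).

1.7 µg/L = 0.0017 mg/L.
After input A: C = (2.4·0.0017 + 1.02·0.77) / 3.42 = 0.2308 mg/L.
After input B: C = (3.42·0.2308 + 0.134·1.3) / 3.554 = 0.2712 mg/L.

0.271 mg/L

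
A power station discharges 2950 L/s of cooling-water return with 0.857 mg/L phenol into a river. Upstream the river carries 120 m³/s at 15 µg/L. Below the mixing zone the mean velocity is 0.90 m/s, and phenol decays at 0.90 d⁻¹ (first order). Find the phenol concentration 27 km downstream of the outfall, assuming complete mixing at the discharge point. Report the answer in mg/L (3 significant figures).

2950 L/s = 2.95 m³/s.
15 µg/L = 0.015 mg/L.
After complete mixing, C₀ = (2.95·0.857 + 120·0.015) / 123 = 0.0352 mg/L.
Travel time t = 2.7e+04 m / 0.90 m/s = 3e+04 s = 0.3472 d.
C = 0.0352·exp(−0.90·0.3472) = 0.0352·0.7316 = 0.02575 mg/L.

0.0258 mg/L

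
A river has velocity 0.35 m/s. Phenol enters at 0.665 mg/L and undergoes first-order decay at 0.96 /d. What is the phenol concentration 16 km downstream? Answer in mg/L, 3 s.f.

0.400 mg/L

Travel time t = 16 km / 0.35 m/s = 1.6e+04/0.35 = 4.571e+04 s = 0.5291 d.
First-order decay: C = 0.665·exp(−0.96·0.5291) = 0.665·0.6017 = 0.4002 mg/L.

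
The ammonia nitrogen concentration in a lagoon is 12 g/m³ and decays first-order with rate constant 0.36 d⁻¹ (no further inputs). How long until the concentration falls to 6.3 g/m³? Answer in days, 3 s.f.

1.79 d

t = ln(C₀/C)/k = ln(12/6.3)/0.36 = 0.6444/0.36 = 1.79 d.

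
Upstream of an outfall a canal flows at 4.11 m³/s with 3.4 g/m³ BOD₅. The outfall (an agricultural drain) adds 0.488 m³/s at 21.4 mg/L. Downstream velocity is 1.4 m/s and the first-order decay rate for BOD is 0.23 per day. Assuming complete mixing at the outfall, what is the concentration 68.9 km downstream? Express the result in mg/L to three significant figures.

After complete mixing, C₀ = (0.488·21.4 + 4.11·3.4) / 4.598 = 5.31 mg/L.
Travel time t = 6.89e+04 m / 1.4 m/s = 4.921e+04 s = 0.5696 d.
C = 5.31·exp(−0.23·0.5696) = 5.31·0.8772 = 4.658 mg/L.

4.66 mg/L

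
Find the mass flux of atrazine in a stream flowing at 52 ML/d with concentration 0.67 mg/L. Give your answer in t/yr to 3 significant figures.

12.7 t/yr

52 ML/d = 0.6019 m³/s.
Mass flux = Q·C = 0.6019 m³/s × 0.67 g/m³ = 0.4032 g/s.
= 0.4032 g/s × 31.56 = 12.73 t/yr.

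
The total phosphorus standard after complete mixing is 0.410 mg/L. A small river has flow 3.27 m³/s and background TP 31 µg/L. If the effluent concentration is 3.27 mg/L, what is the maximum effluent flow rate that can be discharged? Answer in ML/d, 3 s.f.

37.4 ML/d

31 µg/L = 0.031 mg/L.
Mass balance at complete mixing: C_std·(Q_w + Q_r) = Q_w·C_e + Q_r·C_b.
Rearranging, Q_w = Q_r·(C_std − C_b)/(C_e − C_std) = 3.27·(0.41 − 0.031) / (3.27 − 0.41) = 0.4333 m³/s.
= 37.44 ML/d.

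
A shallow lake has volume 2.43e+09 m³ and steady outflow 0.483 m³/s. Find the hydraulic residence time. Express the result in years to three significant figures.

159 yr

Q = 0.483 m³/s × 3.156e+07 s/yr = 1.524e+07 m³/yr.
Hydraulic residence time τ = V/Q = 2.43e+09/1.524e+07 = 159.4 yr.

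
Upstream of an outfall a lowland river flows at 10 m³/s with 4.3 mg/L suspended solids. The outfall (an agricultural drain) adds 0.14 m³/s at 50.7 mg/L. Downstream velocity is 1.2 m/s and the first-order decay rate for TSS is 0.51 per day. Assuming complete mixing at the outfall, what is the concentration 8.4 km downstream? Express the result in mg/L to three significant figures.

4.74 mg/L

After complete mixing, C₀ = (0.14·50.7 + 10·4.3) / 10.14 = 4.941 mg/L.
Travel time t = 8400 m / 1.2 m/s = 7000 s = 0.08102 d.
C = 4.941·exp(−0.51·0.08102) = 4.941·0.9595 = 4.741 mg/L.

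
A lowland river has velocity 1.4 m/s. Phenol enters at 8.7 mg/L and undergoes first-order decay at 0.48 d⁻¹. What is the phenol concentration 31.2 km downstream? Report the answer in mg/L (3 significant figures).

Travel time t = 31.2 km / 1.4 m/s = 3.12e+04/1.4 = 2.229e+04 s = 0.2579 d.
First-order decay: C = 8.7·exp(−0.48·0.2579) = 8.7·0.8835 = 7.687 mg/L.

7.69 mg/L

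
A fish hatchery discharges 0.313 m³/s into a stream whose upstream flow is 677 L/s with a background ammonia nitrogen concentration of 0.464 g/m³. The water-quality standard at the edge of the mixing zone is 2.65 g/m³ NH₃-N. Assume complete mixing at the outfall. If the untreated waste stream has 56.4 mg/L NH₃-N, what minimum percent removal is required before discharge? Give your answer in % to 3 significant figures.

86.9 %

677 L/s = 0.677 m³/s.
Mass balance: 2.65·0.99 = 0.313·Cₑ + 0.677·0.464.
Cₑ = (2.623 − 0.3141) / 0.313 = 7.378 mg/L.
Required removal = 1 − 7.378/56.4 = 86.92 %.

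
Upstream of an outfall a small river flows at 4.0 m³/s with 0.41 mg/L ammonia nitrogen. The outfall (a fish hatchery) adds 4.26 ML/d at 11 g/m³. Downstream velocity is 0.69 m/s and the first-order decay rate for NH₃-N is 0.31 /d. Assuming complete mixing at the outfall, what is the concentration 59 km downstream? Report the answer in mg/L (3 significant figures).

4.26 ML/d = 0.04931 m³/s.
After complete mixing, C₀ = (0.04931·11 + 4·0.41) / 4.049 = 0.5389 mg/L.
Travel time t = 5.9e+04 m / 0.69 m/s = 8.551e+04 s = 0.9897 d.
C = 0.5389·exp(−0.31·0.9897) = 0.5389·0.7358 = 0.3966 mg/L.

0.397 mg/L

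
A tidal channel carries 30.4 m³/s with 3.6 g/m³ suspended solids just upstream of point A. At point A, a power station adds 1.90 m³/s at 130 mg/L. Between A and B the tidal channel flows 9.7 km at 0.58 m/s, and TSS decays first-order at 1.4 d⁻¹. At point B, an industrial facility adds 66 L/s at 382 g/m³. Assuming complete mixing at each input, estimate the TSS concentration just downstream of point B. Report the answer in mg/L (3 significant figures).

9.18 mg/L

After input A: C = (30.4·3.6 + 1.9·130) / 32.3 = 11.04 mg/L.
Over the 9.7 km reach to input B (t = 1.672e+04 s = 0.1936 d), decay gives C = 11.04·exp(−1.4·0.1936) = 8.416 mg/L.
66 L/s = 0.066 m³/s.
After input B: C = (32.3·8.416 + 0.066·382) / 32.37 = 9.178 mg/L.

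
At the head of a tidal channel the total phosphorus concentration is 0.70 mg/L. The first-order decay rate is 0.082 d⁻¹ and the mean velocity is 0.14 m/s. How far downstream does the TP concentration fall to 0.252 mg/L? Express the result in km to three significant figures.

151 km

From C = C₀·e^(−kt), t = ln(C₀/C)/k = ln(0.70/0.252)/0.082 = 1.022/0.082 = 12.46 d.
Distance = v·t = 0.14 m/s × 1.076e+06 s = 1.507e+05 m = 150.7 km.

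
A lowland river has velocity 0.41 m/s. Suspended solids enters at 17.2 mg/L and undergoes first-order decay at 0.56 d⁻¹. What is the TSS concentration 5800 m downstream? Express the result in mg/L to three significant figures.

Travel time t = 5800 m / 0.41 m/s = 5800/0.41 = 1.415e+04 s = 0.1637 d.
First-order decay: C = 17.2·exp(−0.56·0.1637) = 17.2·0.9124 = 15.69 mg/L.

15.7 mg/L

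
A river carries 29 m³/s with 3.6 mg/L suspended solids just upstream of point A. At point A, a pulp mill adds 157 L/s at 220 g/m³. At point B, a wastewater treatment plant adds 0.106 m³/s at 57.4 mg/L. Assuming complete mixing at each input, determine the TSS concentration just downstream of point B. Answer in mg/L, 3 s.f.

4.96 mg/L

157 L/s = 0.157 m³/s.
After input A: C = (29·3.6 + 0.157·220) / 29.16 = 4.765 mg/L.
After input B: C = (29.16·4.765 + 0.106·57.4) / 29.26 = 4.956 mg/L.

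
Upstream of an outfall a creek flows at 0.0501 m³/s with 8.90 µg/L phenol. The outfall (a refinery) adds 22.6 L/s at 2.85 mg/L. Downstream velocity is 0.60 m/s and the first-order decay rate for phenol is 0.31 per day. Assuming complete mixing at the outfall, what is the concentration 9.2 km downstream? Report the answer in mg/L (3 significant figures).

0.844 mg/L

22.6 L/s = 0.0226 m³/s.
8.90 µg/L = 0.0089 mg/L.
After complete mixing, C₀ = (0.0226·2.85 + 0.0501·0.0089) / 0.0727 = 0.8921 mg/L.
Travel time t = 9200 m / 0.60 m/s = 1.533e+04 s = 0.1775 d.
C = 0.8921·exp(−0.31·0.1775) = 0.8921·0.9465 = 0.8443 mg/L.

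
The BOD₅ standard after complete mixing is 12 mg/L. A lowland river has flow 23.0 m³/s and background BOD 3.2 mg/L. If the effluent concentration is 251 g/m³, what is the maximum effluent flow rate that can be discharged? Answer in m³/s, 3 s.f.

Mass balance at complete mixing: C_std·(Q_w + Q_r) = Q_w·C_e + Q_r·C_b.
Rearranging, Q_w = Q_r·(C_std − C_b)/(C_e − C_std) = 23.0·(12 − 3.2) / (251 − 12) = 0.8469 m³/s.

0.847 m³/s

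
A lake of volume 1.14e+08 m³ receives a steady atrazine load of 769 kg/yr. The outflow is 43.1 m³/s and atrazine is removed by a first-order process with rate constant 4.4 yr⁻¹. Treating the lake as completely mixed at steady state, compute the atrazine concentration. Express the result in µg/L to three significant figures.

0.413 µg/L

Outflow Q = 43.1 m³/s × 3.156e+07 s/yr = 1.36e+09 m³/yr.
Steady-state CSTR mass balance: W = Q·C + k·V·C, so C = W/(Q + kV).
Q + kV = 1.36e+09 + 4.4·1.14e+08 = 1.862e+09 m³/yr.
C = 769/1.862e+09 = 4.131e-07 kg/m³ = 0.0004131 mg/L = 0.4131 µg/L.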